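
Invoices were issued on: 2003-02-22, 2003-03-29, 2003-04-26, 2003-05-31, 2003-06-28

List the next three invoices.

2003-07-26, 2003-08-30, 2003-09-27

Every date is a Saturday; gaps 35, 28, 35, 28 days.
Each is the last Saturday of its month (at least one falls on the 29th or later, ruling out '4th Saturday').
July 2003 ends with Saturday 2003-07-26.
Last Saturday of August 2003: 2003-08-30.
September 2003 ends with Saturday 2003-09-27.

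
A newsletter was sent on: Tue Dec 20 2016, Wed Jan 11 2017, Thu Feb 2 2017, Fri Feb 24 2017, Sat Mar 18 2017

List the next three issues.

Sun Apr 9 2017, Mon May 1 2017, Tue May 23 2017

The spacing is 22, 22, 22, 22 days — always 22 days.
Sat Mar 18 2017 + 22 days = Sun Apr 9 2017.
Sun Apr 9 2017 + 22 days = Mon May 1 2017.
Mon May 1 2017 + 22 days = Tue May 23 2017.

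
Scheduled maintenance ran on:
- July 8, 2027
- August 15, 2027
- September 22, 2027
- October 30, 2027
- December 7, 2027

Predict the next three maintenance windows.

January 14, 2028; February 21, 2028; March 30, 2028

The spacing is 38, 38, 38, 38 days — always 38 days.
December 7, 2027 + 38 days = January 14, 2028.
January 14, 2028 + 38 days = February 21, 2028.
February 21, 2028 + 38 days = March 30, 2028.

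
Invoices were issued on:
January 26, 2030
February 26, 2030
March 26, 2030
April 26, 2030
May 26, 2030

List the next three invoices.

Each date is the 26th; the gaps (31, 28, 31, 30) track the month lengths.
The rule is the 26th of each month.
Next: June 2030 → June 26, 2030.
July 2030: July 26, 2030.
Next: August 2030 → August 26, 2030.

June 26, 2030; July 26, 2030; August 26, 2030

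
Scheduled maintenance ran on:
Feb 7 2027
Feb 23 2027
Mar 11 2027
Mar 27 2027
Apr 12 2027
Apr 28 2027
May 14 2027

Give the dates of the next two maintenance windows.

May 30 2027, Jun 15 2027

The spacing is 16, 16, 16, 16, 16, 16 days — always 16 days.
May 14 2027 + 16 days = May 30 2027.
May 30 2027 + 16 days = Jun 15 2027.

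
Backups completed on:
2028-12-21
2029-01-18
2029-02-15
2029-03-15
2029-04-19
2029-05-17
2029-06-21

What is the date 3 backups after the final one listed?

2029-09-20

These are Thursdays at 28- or 35-day spacing (28, 28, 28, 35, 28, 35).
The pattern: 3rd Thursday of the month.
July 2029 — 3rd Thursday is 2029-07-19.
August 2029 — 3rd Thursday is 2029-08-16.
September 2029 — 3rd Thursday is 2029-09-20.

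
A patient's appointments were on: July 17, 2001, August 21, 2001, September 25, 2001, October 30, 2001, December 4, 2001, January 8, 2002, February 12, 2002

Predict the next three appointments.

March 19, 2002; April 23, 2002; May 28, 2002

Gaps between consecutive events: 35, 35, 35, 35, 35, 35 days — a constant 35-day interval.
February 12, 2002 + 35 days = March 19, 2002.
March 19, 2002 + 35 days = April 23, 2002.
April 23, 2002 + 35 days = May 28, 2002.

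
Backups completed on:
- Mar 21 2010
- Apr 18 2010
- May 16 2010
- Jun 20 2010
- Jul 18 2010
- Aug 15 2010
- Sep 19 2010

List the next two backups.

Gaps: 28, 28, 35, 28, 28, 35 days — a mix of 28 and 35. Every date is a Sunday.
Each is the 3rd Sunday of its month.
October 2010 — 3rd Sunday is Oct 17 2010.
3rd Sunday of November 2010: Nov 21 2010.

Oct 17 2010, Nov 21 2010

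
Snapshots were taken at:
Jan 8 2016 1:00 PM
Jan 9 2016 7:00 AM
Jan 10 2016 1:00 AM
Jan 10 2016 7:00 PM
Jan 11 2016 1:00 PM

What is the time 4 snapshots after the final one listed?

Gaps: 18, 18, 18, 18 hours — each event is 18 hours after the previous one.
Jan 11 2016 1:00 PM + 18 h = Jan 12 2016 7:00 AM.
Jan 12 2016 7:00 AM + 18 h = Jan 13 2016 1:00 AM.
Jan 13 2016 1:00 AM + 18 h = Jan 13 2016 7:00 PM.
Jan 13 2016 7:00 PM + 18 h = Jan 14 2016 1:00 PM.

Jan 14 2016 1:00 PM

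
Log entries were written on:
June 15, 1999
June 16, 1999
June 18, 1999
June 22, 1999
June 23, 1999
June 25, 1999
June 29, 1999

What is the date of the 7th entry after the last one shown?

July 14, 1999

Every event lands on a Tuesday or Wednesday or Friday (gaps cycle 1, 2, 4, 1, 2, 4).
So the schedule is: every Tuesday, Wednesday and Friday.
The following Wednesday is June 30, 1999.
Next Friday: July 2, 1999.
The following Tuesday is July 6, 1999.
Next Wednesday: July 7, 1999.
Next Friday: July 9, 1999.
The following Tuesday is July 13, 1999.
Next Wednesday: July 14, 1999.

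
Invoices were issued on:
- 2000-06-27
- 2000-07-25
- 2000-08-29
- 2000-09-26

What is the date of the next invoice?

2000-10-31

These are Tuesdays with 28, 35, 28-day gaps.
Each is the final Tuesday of its month — 2000-08-29 is past the 28th, so '4th Tuesday' doesn't fit.
October 2000 ends with Tuesday 2000-10-31.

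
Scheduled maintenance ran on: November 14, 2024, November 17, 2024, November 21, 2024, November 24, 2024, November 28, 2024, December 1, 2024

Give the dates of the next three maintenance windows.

Every event lands on a Thursday or Sunday (gaps cycle 3, 4, 3, 4, 3).
So the schedule is: every Thursday and Sunday.
The following Thursday is December 5, 2024.
The following Sunday is December 8, 2024.
The following Thursday is December 12, 2024.

December 5, 2024; December 8, 2024; December 12, 2024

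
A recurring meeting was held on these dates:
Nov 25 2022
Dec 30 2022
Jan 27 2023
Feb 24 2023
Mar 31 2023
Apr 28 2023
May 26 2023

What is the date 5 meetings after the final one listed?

Oct 27 2023

All Fridays; the gaps (35, 28, 28, 35, 28, 28) vary with month length.
This is the last Friday of each month.
June 2023 ends with Friday Jun 30 2023.
July 2023 ends with Friday Jul 28 2023.
August 2023 ends with Friday Aug 25 2023.
Last Friday of September 2023: Sep 29 2023.
Last Friday of October 2023: Oct 27 2023.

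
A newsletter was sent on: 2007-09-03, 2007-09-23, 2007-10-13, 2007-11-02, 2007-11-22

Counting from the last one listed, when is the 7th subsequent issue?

The spacing is 20, 20, 20, 20 days — always 20 days.
2007-11-22 + 20 days = 2007-12-12.
2007-12-12 + 20 days = 2008-01-01.
2008-01-01 + 20 days = 2008-01-21.
2008-01-21 + 20 days = 2008-02-10.
2008-02-10 + 20 days = 2008-03-01.
2008-03-01 + 20 days = 2008-03-21.
2008-03-21 + 20 days = 2008-04-10.

2008-04-10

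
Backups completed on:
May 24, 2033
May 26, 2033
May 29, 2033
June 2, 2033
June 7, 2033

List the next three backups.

Gaps: 2, 3, 4, 5 days — each gap is 1 larger than the previous one.
Next gap: 6 days. June 7, 2033 + 6 days = June 13, 2033.
Next gap: 7 days. June 13, 2033 + 7 days = June 20, 2033.
Next gap: 8 days. June 20, 2033 + 8 days = June 28, 2033.

June 13, 2033; June 20, 2033; June 28, 2033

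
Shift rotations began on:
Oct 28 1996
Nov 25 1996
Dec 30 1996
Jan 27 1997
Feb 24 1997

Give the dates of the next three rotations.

Mar 31 1997, Apr 28 1997, May 26 1997

These are Mondays with 28, 35, 28, 28-day gaps.
Each is the final Monday of its month — Dec 30 1996 is past the 28th, so '4th Monday' doesn't fit.
March 1997 ends with Monday Mar 31 1997.
April 1997 ends with Monday Apr 28 1997.
Last Monday of May 1997: May 26 1997.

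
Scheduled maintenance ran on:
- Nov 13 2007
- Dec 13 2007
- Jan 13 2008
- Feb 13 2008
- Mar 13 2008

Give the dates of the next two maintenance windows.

Apr 13 2008, May 13 2008

The day-of-month is always 13 (30, 31, 31, 29 days between events).
So this recurs on the 13th of each month.
April 2008: Apr 13 2008.
Next: May 2008 → May 13 2008.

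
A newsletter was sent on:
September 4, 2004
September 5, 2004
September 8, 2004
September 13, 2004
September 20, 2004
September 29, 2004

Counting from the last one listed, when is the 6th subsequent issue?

Gaps: 1, 3, 5, 7, 9 days — each gap is 2 larger than the previous one.
Next gap: 11 days. September 29, 2004 + 11 days = October 10, 2004.
Next gap: 13 days. October 10, 2004 + 13 days = October 23, 2004.
Next gap: 15 days. October 23, 2004 + 15 days = November 7, 2004.
Next gap: 17 days. November 7, 2004 + 17 days = November 24, 2004.
Next gap: 19 days. November 24, 2004 + 19 days = December 13, 2004.
Next gap: 21 days. December 13, 2004 + 21 days = January 3, 2005.

January 3, 2005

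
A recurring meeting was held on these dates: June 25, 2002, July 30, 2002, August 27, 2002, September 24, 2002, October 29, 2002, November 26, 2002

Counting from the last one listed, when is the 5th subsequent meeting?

April 29, 2003

Every date is a Tuesday; gaps 35, 28, 28, 35, 28 days.
Each is the last Tuesday of its month (at least one falls on the 29th or later, ruling out '4th Tuesday').
December 2002 ends with Tuesday December 31, 2002.
Last Tuesday of January 2003: January 28, 2003.
February 2003 ends with Tuesday February 25, 2003.
March 2003 ends with Tuesday March 25, 2003.
April 2003 ends with Tuesday April 29, 2003.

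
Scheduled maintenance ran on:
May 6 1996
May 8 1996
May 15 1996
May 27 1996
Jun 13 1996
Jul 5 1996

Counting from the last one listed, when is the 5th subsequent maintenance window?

The spacing grows by 5 each time: 2, 7, 12, 17, 22 days.
Next gap: 27 days. Jul 5 1996 + 27 days = Aug 1 1996.
Next gap: 32 days. Aug 1 1996 + 32 days = Sep 2 1996.
Next gap: 37 days. Sep 2 1996 + 37 days = Oct 9 1996.
Next gap: 42 days. Oct 9 1996 + 42 days = Nov 20 1996.
Next gap: 47 days. Nov 20 1996 + 47 days = Jan 6 1997.

Jan 6 1997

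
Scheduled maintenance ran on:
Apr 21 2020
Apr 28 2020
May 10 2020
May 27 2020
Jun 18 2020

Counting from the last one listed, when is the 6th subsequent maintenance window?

The spacing grows by 5 each time: 7, 12, 17, 22 days.
Next gap: 27 days. Jun 18 2020 + 27 days = Jul 15 2020.
Next gap: 32 days. Jul 15 2020 + 32 days = Aug 16 2020.
Next gap: 37 days. Aug 16 2020 + 37 days = Sep 22 2020.
Next gap: 42 days. Sep 22 2020 + 42 days = Nov 3 2020.
Next gap: 47 days. Nov 3 2020 + 47 days = Dec 20 2020.
Next gap: 52 days. Dec 20 2020 + 52 days = Feb 10 2021.

Feb 10 2021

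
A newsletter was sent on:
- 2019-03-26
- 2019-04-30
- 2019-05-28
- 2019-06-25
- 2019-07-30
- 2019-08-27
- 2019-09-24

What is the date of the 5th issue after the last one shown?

2020-02-25

These are Tuesdays with 35, 28, 28, 35, 28, 28-day gaps.
Each is the final Tuesday of its month — 2019-04-30 is past the 28th, so '4th Tuesday' doesn't fit.
October 2019 ends with Tuesday 2019-10-29.
Last Tuesday of November 2019: 2019-11-26.
December 2019 ends with Tuesday 2019-12-31.
Last Tuesday of January 2020: 2020-01-28.
Last Tuesday of February 2020: 2020-02-25.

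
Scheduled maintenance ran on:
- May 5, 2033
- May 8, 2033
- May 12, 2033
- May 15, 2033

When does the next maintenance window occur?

Every event lands on a Thursday or Sunday (gaps cycle 3, 4, 3).
So the schedule is: every Thursday and Sunday.
Next Thursday: May 19, 2033.

May 19, 2033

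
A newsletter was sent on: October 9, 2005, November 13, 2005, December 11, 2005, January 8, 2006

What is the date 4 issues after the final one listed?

May 14, 2006

These are Sundays at 28- or 35-day spacing (35, 28, 28).
The pattern: 2nd Sunday of the month.
February 2006 — 2nd Sunday is February 12, 2006.
March 2006 — 2nd Sunday is March 12, 2006.
2nd Sunday of April 2006: April 9, 2006.
2nd Sunday of May 2006: May 14, 2006.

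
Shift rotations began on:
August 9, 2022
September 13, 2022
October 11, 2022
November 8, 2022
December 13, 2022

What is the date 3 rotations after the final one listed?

March 14, 2023

These are Tuesdays at 28- or 35-day spacing (35, 28, 28, 35).
The pattern: 2nd Tuesday of the month.
January 2023 — 2nd Tuesday is January 10, 2023.
2nd Tuesday of February 2023: February 14, 2023.
March 2023 — 2nd Tuesday is March 14, 2023.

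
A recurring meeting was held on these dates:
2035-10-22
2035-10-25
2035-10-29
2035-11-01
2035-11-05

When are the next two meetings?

Gaps: 3, 4, 3, 4 days — not constant, but cyclic with period 2.
The events fall on every Monday and Thursday.
Next Thursday: 2035-11-08.
The following Monday is 2035-11-12.

2035-11-08, 2035-11-12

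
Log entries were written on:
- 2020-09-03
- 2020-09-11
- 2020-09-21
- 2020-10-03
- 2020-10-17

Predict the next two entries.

2020-11-02, 2020-11-20

Gaps: 8, 10, 12, 14 days — each gap is 2 larger than the previous one.
Next gap: 16 days. 2020-10-17 + 16 days = 2020-11-02.
Next gap: 18 days. 2020-11-02 + 18 days = 2020-11-20.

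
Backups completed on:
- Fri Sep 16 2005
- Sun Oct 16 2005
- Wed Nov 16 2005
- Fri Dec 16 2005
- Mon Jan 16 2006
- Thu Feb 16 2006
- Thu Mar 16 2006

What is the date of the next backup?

The day-of-month is always 16 (30, 31, 30, 31, 31, 28 days between events).
So this recurs on the 16th of each month.
Next: April 2006 → Sun Apr 16 2006.

Sun Apr 16 2006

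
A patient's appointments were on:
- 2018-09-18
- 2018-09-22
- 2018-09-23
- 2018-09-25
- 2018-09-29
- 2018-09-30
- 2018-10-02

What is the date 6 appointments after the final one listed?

2018-10-16

The gap pattern 4, 1, 2, 4, 1, 2 repeats every 3 events.
These are the Tuesdays, Saturdays and Sundays of each week.
Next Saturday: 2018-10-06.
The following Sunday is 2018-10-07.
Next Tuesday: 2018-10-09.
The following Saturday is 2018-10-13.
The following Sunday is 2018-10-14.
Next Tuesday: 2018-10-16.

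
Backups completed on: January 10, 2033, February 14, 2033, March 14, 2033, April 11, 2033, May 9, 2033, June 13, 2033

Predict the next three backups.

Gaps: 35, 28, 28, 28, 35 days — a mix of 28 and 35. Every date is a Monday.
Each is the 2nd Monday of its month.
2nd Monday of July 2033: July 11, 2033.
August 2033 — 2nd Monday is August 8, 2033.
2nd Monday of September 2033: September 12, 2033.

July 11, 2033; August 8, 2033; September 12, 2033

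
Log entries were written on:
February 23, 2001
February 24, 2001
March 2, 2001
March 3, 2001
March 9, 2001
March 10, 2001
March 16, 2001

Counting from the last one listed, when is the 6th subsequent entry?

April 6, 2001

The gap pattern 1, 6, 1, 6, 1, 6 repeats every 2 events.
These are the Fridays and Saturdays of each week.
Next Saturday: March 17, 2001.
Next Friday: March 23, 2001.
Next Saturday: March 24, 2001.
Next Friday: March 30, 2001.
The following Saturday is March 31, 2001.
The following Friday is April 6, 2001.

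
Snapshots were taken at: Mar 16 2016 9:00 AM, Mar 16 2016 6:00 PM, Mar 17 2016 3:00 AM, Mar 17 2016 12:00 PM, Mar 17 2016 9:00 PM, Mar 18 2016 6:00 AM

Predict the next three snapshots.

Mar 18 2016 3:00 PM, Mar 19 2016 12:00 AM, Mar 19 2016 9:00 AM

Spacing: 9, 9, 9, 9, 9 h — constant 9 h.
Mar 18 2016 6:00 AM + 9 h = Mar 18 2016 3:00 PM.
Mar 18 2016 3:00 PM + 9 h = Mar 19 2016 12:00 AM.
Mar 19 2016 12:00 AM + 9 h = Mar 19 2016 9:00 AM.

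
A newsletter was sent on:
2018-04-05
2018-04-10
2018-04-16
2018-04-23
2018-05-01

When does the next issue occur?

Gaps: 5, 6, 7, 8 days — each gap is 1 larger than the previous one.
Next gap: 9 days. 2018-05-01 + 9 days = 2018-05-10.

2018-05-10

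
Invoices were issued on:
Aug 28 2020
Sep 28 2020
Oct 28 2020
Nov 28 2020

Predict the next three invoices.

Dec 28 2020, Jan 28 2021, Feb 28 2021

Each date is the 28th; the gaps (31, 30, 31) track the month lengths.
The rule is the 28th of each month.
December 2020: Dec 28 2020.
January 2021: Jan 28 2021.
February 2021: Feb 28 2021.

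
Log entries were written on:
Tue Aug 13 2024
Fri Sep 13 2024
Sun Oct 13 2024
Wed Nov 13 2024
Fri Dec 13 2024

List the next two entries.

Mon Jan 13 2025, Thu Feb 13 2025

Gaps: 31, 30, 31, 30 days — not constant. Every event is on the 13th of the month.
Pattern: the 13th of each month.
Next: January 2025 → Mon Jan 13 2025.
Next: February 2025 → Thu Feb 13 2025.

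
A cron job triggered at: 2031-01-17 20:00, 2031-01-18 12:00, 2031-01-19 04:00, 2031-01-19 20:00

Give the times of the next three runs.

The interval is a steady 16 hours (16, 16, 16).
2031-01-19 20:00 + 16 h = 2031-01-20 12:00.
2031-01-20 12:00 + 16 h = 2031-01-21 04:00.
2031-01-21 04:00 + 16 h = 2031-01-21 20:00.

2031-01-20 12:00, 2031-01-21 04:00, 2031-01-21 20:00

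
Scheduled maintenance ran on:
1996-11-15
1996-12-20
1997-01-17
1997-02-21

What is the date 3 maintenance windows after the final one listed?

Gaps: 35, 28, 35 days — a mix of 28 and 35. Every date is a Friday.
Each is the 3rd Friday of its month.
March 1997 — 3rd Friday is 1997-03-21.
3rd Friday of April 1997: 1997-04-18.
3rd Friday of May 1997: 1997-05-16.

1997-05-16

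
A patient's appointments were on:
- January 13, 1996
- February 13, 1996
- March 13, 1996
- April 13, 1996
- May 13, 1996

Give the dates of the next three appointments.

The day-of-month is always 13 (31, 29, 31, 30 days between events).
So this recurs on the 13th of each month.
June 1996: June 13, 1996.
July 1996: July 13, 1996.
August 1996: August 13, 1996.

June 13, 1996; July 13, 1996; August 13, 1996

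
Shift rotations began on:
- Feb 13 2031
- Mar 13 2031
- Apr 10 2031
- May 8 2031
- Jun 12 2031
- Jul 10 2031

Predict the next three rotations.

These are Thursdays at 28- or 35-day spacing (28, 28, 28, 35, 28).
The pattern: 2nd Thursday of the month.
2nd Thursday of August 2031: Aug 14 2031.
2nd Thursday of September 2031: Sep 11 2031.
October 2031 — 2nd Thursday is Oct 9 2031.

Aug 14 2031, Sep 11 2031, Oct 9 2031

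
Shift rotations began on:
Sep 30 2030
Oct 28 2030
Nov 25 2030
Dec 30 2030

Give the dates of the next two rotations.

Every date is a Monday; gaps 28, 28, 35 days.
Each is the last Monday of its month (at least one falls on the 29th or later, ruling out '4th Monday').
January 2031 ends with Monday Jan 27 2031.
February 2031 ends with Monday Feb 24 2031.

Jan 27 2031, Feb 24 2031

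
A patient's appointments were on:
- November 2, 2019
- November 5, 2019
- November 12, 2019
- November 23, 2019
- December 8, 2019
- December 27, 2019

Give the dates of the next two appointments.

Gaps: 3, 7, 11, 15, 19 days — each gap is 4 larger than the previous one.
Next gap: 23 days. December 27, 2019 + 23 days = January 19, 2020.
Next gap: 27 days. January 19, 2020 + 27 days = February 15, 2020.

January 19, 2020; February 15, 2020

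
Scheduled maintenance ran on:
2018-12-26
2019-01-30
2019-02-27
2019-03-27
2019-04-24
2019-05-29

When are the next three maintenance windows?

Every date is a Wednesday; gaps 35, 28, 28, 28, 35 days.
Each is the last Wednesday of its month (at least one falls on the 29th or later, ruling out '4th Wednesday').
Last Wednesday of June 2019: 2019-06-26.
Last Wednesday of July 2019: 2019-07-31.
August 2019 ends with Wednesday 2019-08-28.

2019-06-26, 2019-07-31, 2019-08-28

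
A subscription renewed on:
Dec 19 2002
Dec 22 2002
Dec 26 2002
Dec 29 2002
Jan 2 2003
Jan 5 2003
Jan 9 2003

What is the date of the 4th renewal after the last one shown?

Jan 23 2003

The gap pattern 3, 4, 3, 4, 3, 4 repeats every 2 events.
These are the Thursdays and Sundays of each week.
Next Sunday: Jan 12 2003.
Next Thursday: Jan 16 2003.
Next Sunday: Jan 19 2003.
The following Thursday is Jan 23 2003.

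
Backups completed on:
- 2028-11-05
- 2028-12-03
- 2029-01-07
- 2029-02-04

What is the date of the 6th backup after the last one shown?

2029-08-05

All dates are Sundays, 28, 35, 28 days apart.
Specifically, the 1st Sunday of each month.
March 2029 — 1st Sunday is 2029-03-04.
1st Sunday of April 2029: 2029-04-01.
1st Sunday of May 2029: 2029-05-06.
1st Sunday of June 2029: 2029-06-03.
July 2029 — 1st Sunday is 2029-07-01.
August 2029 — 1st Sunday is 2029-08-05.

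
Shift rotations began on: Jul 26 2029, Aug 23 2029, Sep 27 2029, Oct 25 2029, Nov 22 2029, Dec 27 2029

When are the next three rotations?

These are Thursdays at 28- or 35-day spacing (28, 35, 28, 28, 35).
The pattern: 4th Thursday of the month.
4th Thursday of January 2030: Jan 24 2030.
February 2030 — 4th Thursday is Feb 28 2030.
March 2030 — 4th Thursday is Mar 28 2030.

Jan 24 2030, Feb 28 2030, Mar 28 2030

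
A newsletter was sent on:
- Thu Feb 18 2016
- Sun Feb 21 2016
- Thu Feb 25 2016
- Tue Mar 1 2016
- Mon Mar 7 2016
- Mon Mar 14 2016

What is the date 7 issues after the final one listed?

Mon May 30 2016

Gaps: 3, 4, 5, 6, 7 days — each gap is 1 larger than the previous one.
Next gap: 8 days. Mon Mar 14 2016 + 8 days = Tue Mar 22 2016.
Next gap: 9 days. Tue Mar 22 2016 + 9 days = Thu Mar 31 2016.
Next gap: 10 days. Thu Mar 31 2016 + 10 days = Sun Apr 10 2016.
Next gap: 11 days. Sun Apr 10 2016 + 11 days = Thu Apr 21 2016.
Next gap: 12 days. Thu Apr 21 2016 + 12 days = Tue May 3 2016.
Next gap: 13 days. Tue May 3 2016 + 13 days = Mon May 16 2016.
Next gap: 14 days. Mon May 16 2016 + 14 days = Mon May 30 2016.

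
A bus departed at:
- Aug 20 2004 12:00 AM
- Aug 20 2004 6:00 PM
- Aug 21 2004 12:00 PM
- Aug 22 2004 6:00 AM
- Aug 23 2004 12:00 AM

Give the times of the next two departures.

Spacing: 18, 18, 18, 18 h — constant 18 h.
Aug 23 2004 12:00 AM + 18 h = Aug 23 2004 6:00 PM.
Aug 23 2004 6:00 PM + 18 h = Aug 24 2004 12:00 PM.

Aug 23 2004 6:00 PM, Aug 24 2004 12:00 PM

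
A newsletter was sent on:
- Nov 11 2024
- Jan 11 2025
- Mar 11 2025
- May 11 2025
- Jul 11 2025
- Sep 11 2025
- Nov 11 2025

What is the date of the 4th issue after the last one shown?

Jul 11 2026

The day-of-month is always 11 (61, 59, 61, 61, 62, 61 days between events).
So this recurs on the 11th of every 2 months.
January 2026: Jan 11 2026.
Next: March 2026 → Mar 11 2026.
May 2026: May 11 2026.
Next: July 2026 → Jul 11 2026.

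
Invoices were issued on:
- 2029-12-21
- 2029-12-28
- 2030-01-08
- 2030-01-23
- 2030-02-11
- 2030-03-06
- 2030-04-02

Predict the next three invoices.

Gaps: 7, 11, 15, 19, 23, 27 days — each gap is 4 larger than the previous one.
Next gap: 31 days. 2030-04-02 + 31 days = 2030-05-03.
Next gap: 35 days. 2030-05-03 + 35 days = 2030-06-07.
Next gap: 39 days. 2030-06-07 + 39 days = 2030-07-16.

2030-05-03, 2030-06-07, 2030-07-16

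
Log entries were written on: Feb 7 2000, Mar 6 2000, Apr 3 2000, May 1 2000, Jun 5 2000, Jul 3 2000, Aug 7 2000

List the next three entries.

Gaps: 28, 28, 28, 35, 28, 35 days — a mix of 28 and 35. Every date is a Monday.
Each is the 1st Monday of its month.
1st Monday of September 2000: Sep 4 2000.
October 2000 — 1st Monday is Oct 2 2000.
1st Monday of November 2000: Nov 6 2000.

Sep 4 2000, Oct 2 2000, Nov 6 2000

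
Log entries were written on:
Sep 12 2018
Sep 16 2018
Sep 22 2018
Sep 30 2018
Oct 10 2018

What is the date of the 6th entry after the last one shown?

Jan 20 2019

Gaps: 4, 6, 8, 10 days — each gap is 2 larger than the previous one.
Next gap: 12 days. Oct 10 2018 + 12 days = Oct 22 2018.
Next gap: 14 days. Oct 22 2018 + 14 days = Nov 5 2018.
Next gap: 16 days. Nov 5 2018 + 16 days = Nov 21 2018.
Next gap: 18 days. Nov 21 2018 + 18 days = Dec 9 2018.
Next gap: 20 days. Dec 9 2018 + 20 days = Dec 29 2018.
Next gap: 22 days. Dec 29 2018 + 22 days = Jan 20 2019.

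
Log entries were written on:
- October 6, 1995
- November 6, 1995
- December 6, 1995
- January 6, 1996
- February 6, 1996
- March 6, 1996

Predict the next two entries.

The day-of-month is always 6 (31, 30, 31, 31, 29 days between events).
So this recurs on the 6th of each month.
Next: April 1996 → April 6, 1996.
Next: May 1996 → May 6, 1996.

April 6, 1996; May 6, 1996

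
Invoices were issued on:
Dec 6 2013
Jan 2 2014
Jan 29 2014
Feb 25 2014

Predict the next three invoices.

Every event comes 27 days after the last (27, 27, 27).
Feb 25 2014 + 27 days = Mar 24 2014.
Mar 24 2014 + 27 days = Apr 20 2014.
Apr 20 2014 + 27 days = May 17 2014.

Mar 24 2014, Apr 20 2014, May 17 2014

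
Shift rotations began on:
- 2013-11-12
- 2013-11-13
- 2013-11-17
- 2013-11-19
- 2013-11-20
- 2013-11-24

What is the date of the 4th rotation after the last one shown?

Gaps: 1, 4, 2, 1, 4 days — not constant, but cyclic with period 3.
The events fall on every Tuesday, Wednesday and Sunday.
Next Tuesday: 2013-11-26.
The following Wednesday is 2013-11-27.
The following Sunday is 2013-12-01.
The following Tuesday is 2013-12-03.

2013-12-03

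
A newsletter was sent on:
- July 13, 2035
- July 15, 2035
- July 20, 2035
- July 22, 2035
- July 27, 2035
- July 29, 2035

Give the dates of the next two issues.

The gap pattern 2, 5, 2, 5, 2 repeats every 2 events.
These are the Fridays and Sundays of each week.
Next Friday: August 3, 2035.
The following Sunday is August 5, 2035.

August 3, 2035; August 5, 2035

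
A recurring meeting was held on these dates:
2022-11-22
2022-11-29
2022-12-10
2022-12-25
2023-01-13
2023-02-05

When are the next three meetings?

The spacing grows by 4 each time: 7, 11, 15, 19, 23 days.
Next gap: 27 days. 2023-02-05 + 27 days = 2023-03-04.
Next gap: 31 days. 2023-03-04 + 31 days = 2023-04-04.
Next gap: 35 days. 2023-04-04 + 35 days = 2023-05-09.

2023-03-04, 2023-04-04, 2023-05-09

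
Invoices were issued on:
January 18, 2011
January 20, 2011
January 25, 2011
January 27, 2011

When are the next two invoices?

Gaps: 2, 5, 2 days — not constant, but cyclic with period 2.
The events fall on every Tuesday and Thursday.
The following Tuesday is February 1, 2011.
The following Thursday is February 3, 2011.

February 1, 2011; February 3, 2011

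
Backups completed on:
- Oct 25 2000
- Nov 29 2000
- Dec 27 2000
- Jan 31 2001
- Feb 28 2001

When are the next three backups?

Every date is a Wednesday; gaps 35, 28, 35, 28 days.
Each is the last Wednesday of its month (at least one falls on the 29th or later, ruling out '4th Wednesday').
Last Wednesday of March 2001: Mar 28 2001.
Last Wednesday of April 2001: Apr 25 2001.
May 2001 ends with Wednesday May 30 2001.

Mar 28 2001, Apr 25 2001, May 30 2001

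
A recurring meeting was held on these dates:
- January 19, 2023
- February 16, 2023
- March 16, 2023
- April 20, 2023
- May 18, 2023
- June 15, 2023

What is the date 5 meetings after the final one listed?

November 16, 2023

Gaps: 28, 28, 35, 28, 28 days — a mix of 28 and 35. Every date is a Thursday.
Each is the 3rd Thursday of its month.
3rd Thursday of July 2023: July 20, 2023.
August 2023 — 3rd Thursday is August 17, 2023.
3rd Thursday of September 2023: September 21, 2023.
3rd Thursday of October 2023: October 19, 2023.
November 2023 — 3rd Thursday is November 16, 2023.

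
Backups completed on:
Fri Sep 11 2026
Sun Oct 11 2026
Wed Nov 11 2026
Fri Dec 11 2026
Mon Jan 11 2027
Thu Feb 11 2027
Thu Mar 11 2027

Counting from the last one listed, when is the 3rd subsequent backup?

The day-of-month is always 11 (30, 31, 30, 31, 31, 28 days between events).
So this recurs on the 11th of each month.
April 2027: Sun Apr 11 2027.
May 2027: Tue May 11 2027.
Next: June 2027 → Fri Jun 11 2027.

Fri Jun 11 2027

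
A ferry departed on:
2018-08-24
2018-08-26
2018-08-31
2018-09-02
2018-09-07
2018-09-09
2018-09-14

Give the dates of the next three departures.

Gaps: 2, 5, 2, 5, 2, 5 days — not constant, but cyclic with period 2.
The events fall on every Friday and Sunday.
The following Sunday is 2018-09-16.
Next Friday: 2018-09-21.
Next Sunday: 2018-09-23.

2018-09-16, 2018-09-21, 2018-09-23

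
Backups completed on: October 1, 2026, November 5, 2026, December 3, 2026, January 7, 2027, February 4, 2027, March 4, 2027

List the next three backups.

April 1, 2027; May 6, 2027; June 3, 2027

Gaps: 35, 28, 35, 28, 28 days — a mix of 28 and 35. Every date is a Thursday.
Each is the 1st Thursday of its month.
1st Thursday of April 2027: April 1, 2027.
May 2027 — 1st Thursday is May 6, 2027.
June 2027 — 1st Thursday is June 3, 2027.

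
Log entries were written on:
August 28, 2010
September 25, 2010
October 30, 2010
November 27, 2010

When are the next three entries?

These are Saturdays with 28, 35, 28-day gaps.
Each is the final Saturday of its month — October 30, 2010 is past the 28th, so '4th Saturday' doesn't fit.
Last Saturday of December 2010: December 25, 2010.
Last Saturday of January 2011: January 29, 2011.
February 2011 ends with Saturday February 26, 2011.

December 25, 2010; January 29, 2011; February 26, 2011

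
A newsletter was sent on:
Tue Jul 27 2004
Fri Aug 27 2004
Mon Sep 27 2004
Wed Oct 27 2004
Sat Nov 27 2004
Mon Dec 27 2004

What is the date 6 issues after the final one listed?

Mon Jun 27 2005

The day-of-month is always 27 (31, 31, 30, 31, 30 days between events).
So this recurs on the 27th of each month.
Next: January 2005 → Thu Jan 27 2005.
February 2005: Sun Feb 27 2005.
Next: March 2005 → Sun Mar 27 2005.
April 2005: Wed Apr 27 2005.
Next: May 2005 → Fri May 27 2005.
Next: June 2005 → Mon Jun 27 2005.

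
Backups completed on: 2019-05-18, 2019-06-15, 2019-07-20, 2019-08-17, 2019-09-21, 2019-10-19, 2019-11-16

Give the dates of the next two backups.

2019-12-21, 2020-01-18

These are Saturdays at 28- or 35-day spacing (28, 35, 28, 35, 28, 28).
The pattern: 3rd Saturday of the month.
3rd Saturday of December 2019: 2019-12-21.
3rd Saturday of January 2020: 2020-01-18.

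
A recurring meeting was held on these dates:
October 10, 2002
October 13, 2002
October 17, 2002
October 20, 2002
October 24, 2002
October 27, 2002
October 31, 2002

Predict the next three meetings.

Every event lands on a Thursday or Sunday (gaps cycle 3, 4, 3, 4, 3, 4).
So the schedule is: every Thursday and Sunday.
Next Sunday: November 3, 2002.
Next Thursday: November 7, 2002.
The following Sunday is November 10, 2002.

November 3, 2002; November 7, 2002; November 10, 2002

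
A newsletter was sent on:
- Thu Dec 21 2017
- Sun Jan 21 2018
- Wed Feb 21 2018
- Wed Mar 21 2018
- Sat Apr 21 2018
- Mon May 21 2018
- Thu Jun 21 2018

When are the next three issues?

Each date is the 21st; the gaps (31, 31, 28, 31, 30, 31) track the month lengths.
The rule is the 21st of each month.
July 2018: Sat Jul 21 2018.
Next: August 2018 → Tue Aug 21 2018.
Next: September 2018 → Fri Sep 21 2018.

Sat Jul 21 2018, Tue Aug 21 2018, Fri Sep 21 2018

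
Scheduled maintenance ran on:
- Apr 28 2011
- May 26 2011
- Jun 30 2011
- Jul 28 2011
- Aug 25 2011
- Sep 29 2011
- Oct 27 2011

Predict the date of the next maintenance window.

These are Thursdays with 28, 35, 28, 28, 35, 28-day gaps.
Each is the final Thursday of its month — Jun 30 2011 is past the 28th, so '4th Thursday' doesn't fit.
November 2011 ends with Thursday Nov 24 2011.

Nov 24 2011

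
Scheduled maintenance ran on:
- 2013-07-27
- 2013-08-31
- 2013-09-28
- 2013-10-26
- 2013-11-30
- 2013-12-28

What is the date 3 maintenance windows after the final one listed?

These are Saturdays with 35, 28, 28, 35, 28-day gaps.
Each is the final Saturday of its month — 2013-08-31 is past the 28th, so '4th Saturday' doesn't fit.
January 2014 ends with Saturday 2014-01-25.
February 2014 ends with Saturday 2014-02-22.
March 2014 ends with Saturday 2014-03-29.

2014-03-29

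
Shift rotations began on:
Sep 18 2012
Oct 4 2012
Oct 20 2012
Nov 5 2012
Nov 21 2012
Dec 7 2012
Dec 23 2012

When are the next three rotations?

Gaps between consecutive events: 16, 16, 16, 16, 16, 16 days — a constant 16-day interval.
Dec 23 2012 + 16 days = Jan 8 2013.
Jan 8 2013 + 16 days = Jan 24 2013.
Jan 24 2013 + 16 days = Feb 9 2013.

Jan 8 2013, Jan 24 2013, Feb 9 2013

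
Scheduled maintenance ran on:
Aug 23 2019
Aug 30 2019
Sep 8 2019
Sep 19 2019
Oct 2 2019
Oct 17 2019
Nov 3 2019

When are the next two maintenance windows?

Gaps: 7, 9, 11, 13, 15, 17 days — each gap is 2 larger than the previous one.
Next gap: 19 days. Nov 3 2019 + 19 days = Nov 22 2019.
Next gap: 21 days. Nov 22 2019 + 21 days = Dec 13 2019.

Nov 22 2019, Dec 13 2019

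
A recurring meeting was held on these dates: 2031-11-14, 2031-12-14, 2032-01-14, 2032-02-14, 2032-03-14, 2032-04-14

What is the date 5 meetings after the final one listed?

Gaps: 30, 31, 31, 29, 31 days — not constant. Every event is on the 14th of the month.
Pattern: the 14th of each month.
Next: May 2032 → 2032-05-14.
June 2032: 2032-06-14.
Next: July 2032 → 2032-07-14.
August 2032: 2032-08-14.
Next: September 2032 → 2032-09-14.

2032-09-14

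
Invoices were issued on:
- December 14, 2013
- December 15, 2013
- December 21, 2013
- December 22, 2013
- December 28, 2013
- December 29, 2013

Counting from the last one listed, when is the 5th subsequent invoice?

Gaps: 1, 6, 1, 6, 1 days — not constant, but cyclic with period 2.
The events fall on every Saturday and Sunday.
The following Saturday is January 4, 2014.
The following Sunday is January 5, 2014.
The following Saturday is January 11, 2014.
The following Sunday is January 12, 2014.
The following Saturday is January 18, 2014.

January 18, 2014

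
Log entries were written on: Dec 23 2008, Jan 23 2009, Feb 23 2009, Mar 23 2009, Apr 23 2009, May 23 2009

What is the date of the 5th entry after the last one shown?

Oct 23 2009

Each date is the 23rd; the gaps (31, 31, 28, 31, 30) track the month lengths.
The rule is the 23rd of each month.
Next: June 2009 → Jun 23 2009.
July 2009: Jul 23 2009.
Next: August 2009 → Aug 23 2009.
Next: September 2009 → Sep 23 2009.
Next: October 2009 → Oct 23 2009.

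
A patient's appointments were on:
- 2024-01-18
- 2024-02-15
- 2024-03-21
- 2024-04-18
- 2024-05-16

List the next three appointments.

2024-06-20, 2024-07-18, 2024-08-15

All dates are Thursdays, 28, 35, 28, 28 days apart.
Specifically, the 3rd Thursday of each month.
3rd Thursday of June 2024: 2024-06-20.
3rd Thursday of July 2024: 2024-07-18.
August 2024 — 3rd Thursday is 2024-08-15.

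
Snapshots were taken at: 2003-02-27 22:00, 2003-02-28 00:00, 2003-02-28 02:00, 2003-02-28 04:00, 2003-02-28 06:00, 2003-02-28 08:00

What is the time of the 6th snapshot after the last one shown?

Spacing: 2, 2, 2, 2, 2 h — constant 2 h.
2003-02-28 08:00 + 2 h = 2003-02-28 10:00.
2003-02-28 10:00 + 2 h = 2003-02-28 12:00.
2003-02-28 12:00 + 2 h = 2003-02-28 14:00.
2003-02-28 14:00 + 2 h = 2003-02-28 16:00.
2003-02-28 16:00 + 2 h = 2003-02-28 18:00.
2003-02-28 18:00 + 2 h = 2003-02-28 20:00.

2003-02-28 20:00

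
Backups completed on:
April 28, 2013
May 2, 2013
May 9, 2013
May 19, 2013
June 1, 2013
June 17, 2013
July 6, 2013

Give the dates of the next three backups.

Gaps: 4, 7, 10, 13, 16, 19 days — each gap is 3 larger than the previous one.
Next gap: 22 days. July 6, 2013 + 22 days = July 28, 2013.
Next gap: 25 days. July 28, 2013 + 25 days = August 22, 2013.
Next gap: 28 days. August 22, 2013 + 28 days = September 19, 2013.

July 28, 2013; August 22, 2013; September 19, 2013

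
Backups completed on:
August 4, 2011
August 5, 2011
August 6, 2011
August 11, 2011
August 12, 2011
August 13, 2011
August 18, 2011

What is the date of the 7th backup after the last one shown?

The gap pattern 1, 1, 5, 1, 1, 5 repeats every 3 events.
These are the Thursdays, Fridays and Saturdays of each week.
Next Friday: August 19, 2011.
Next Saturday: August 20, 2011.
Next Thursday: August 25, 2011.
Next Friday: August 26, 2011.
Next Saturday: August 27, 2011.
The following Thursday is September 1, 2011.
The following Friday is September 2, 2011.

September 2, 2011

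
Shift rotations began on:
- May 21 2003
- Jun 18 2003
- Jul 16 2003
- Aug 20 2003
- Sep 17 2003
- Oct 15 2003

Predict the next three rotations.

All dates are Wednesdays, 28, 28, 35, 28, 28 days apart.
Specifically, the 3rd Wednesday of each month.
3rd Wednesday of November 2003: Nov 19 2003.
3rd Wednesday of December 2003: Dec 17 2003.
January 2004 — 3rd Wednesday is Jan 21 2004.

Nov 19 2003, Dec 17 2003, Jan 21 2004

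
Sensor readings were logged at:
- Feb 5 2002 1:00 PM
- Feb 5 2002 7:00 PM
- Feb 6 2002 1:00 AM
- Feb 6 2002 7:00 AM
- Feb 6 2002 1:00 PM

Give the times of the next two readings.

Feb 6 2002 7:00 PM, Feb 7 2002 1:00 AM

Gaps: 6, 6, 6, 6 hours — each event is 6 hours after the previous one.
Feb 6 2002 1:00 PM + 6 h = Feb 6 2002 7:00 PM.
Feb 6 2002 7:00 PM + 6 h = Feb 7 2002 1:00 AM.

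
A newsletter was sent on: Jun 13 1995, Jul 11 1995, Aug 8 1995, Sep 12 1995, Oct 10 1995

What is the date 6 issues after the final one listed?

Apr 9 1996

Gaps: 28, 28, 35, 28 days — a mix of 28 and 35. Every date is a Tuesday.
Each is the 2nd Tuesday of its month.
November 1995 — 2nd Tuesday is Nov 14 1995.
December 1995 — 2nd Tuesday is Dec 12 1995.
January 1996 — 2nd Tuesday is Jan 9 1996.
February 1996 — 2nd Tuesday is Feb 13 1996.
2nd Tuesday of March 1996: Mar 12 1996.
2nd Tuesday of April 1996: Apr 9 1996.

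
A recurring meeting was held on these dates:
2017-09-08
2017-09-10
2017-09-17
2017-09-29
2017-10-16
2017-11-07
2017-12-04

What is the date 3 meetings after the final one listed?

Intervals are 2, 7, 12, 17, 22, 27 days — an arithmetic progression with common difference 5.
Next gap: 32 days. 2017-12-04 + 32 days = 2018-01-05.
Next gap: 37 days. 2018-01-05 + 37 days = 2018-02-11.
Next gap: 42 days. 2018-02-11 + 42 days = 2018-03-25.

2018-03-25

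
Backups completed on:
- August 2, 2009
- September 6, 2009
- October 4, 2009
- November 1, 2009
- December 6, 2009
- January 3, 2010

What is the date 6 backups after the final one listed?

All dates are Sundays, 35, 28, 28, 35, 28 days apart.
Specifically, the 1st Sunday of each month.
1st Sunday of February 2010: February 7, 2010.
1st Sunday of March 2010: March 7, 2010.
April 2010 — 1st Sunday is April 4, 2010.
May 2010 — 1st Sunday is May 2, 2010.
June 2010 — 1st Sunday is June 6, 2010.
1st Sunday of July 2010: July 4, 2010.

July 4, 2010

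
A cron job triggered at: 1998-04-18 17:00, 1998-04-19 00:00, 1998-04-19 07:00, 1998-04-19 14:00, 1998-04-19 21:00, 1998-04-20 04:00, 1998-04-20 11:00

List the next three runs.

1998-04-20 18:00, 1998-04-21 01:00, 1998-04-21 08:00

The interval is a steady 7 hours (7, 7, 7, 7, 7, 7).
1998-04-20 11:00 + 7 h = 1998-04-20 18:00.
1998-04-20 18:00 + 7 h = 1998-04-21 01:00.
1998-04-21 01:00 + 7 h = 1998-04-21 08:00.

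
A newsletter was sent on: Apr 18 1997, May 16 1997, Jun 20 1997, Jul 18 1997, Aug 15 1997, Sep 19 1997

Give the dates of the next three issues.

Oct 17 1997, Nov 21 1997, Dec 19 1997

These are Fridays at 28- or 35-day spacing (28, 35, 28, 28, 35).
The pattern: 3rd Friday of the month.
3rd Friday of October 1997: Oct 17 1997.
3rd Friday of November 1997: Nov 21 1997.
3rd Friday of December 1997: Dec 19 1997.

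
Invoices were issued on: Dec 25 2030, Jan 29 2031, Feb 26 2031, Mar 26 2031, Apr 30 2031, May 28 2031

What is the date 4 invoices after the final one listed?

Every date is a Wednesday; gaps 35, 28, 28, 35, 28 days.
Each is the last Wednesday of its month (at least one falls on the 29th or later, ruling out '4th Wednesday').
June 2031 ends with Wednesday Jun 25 2031.
Last Wednesday of July 2031: Jul 30 2031.
August 2031 ends with Wednesday Aug 27 2031.
Last Wednesday of September 2031: Sep 24 2031.

Sep 24 2031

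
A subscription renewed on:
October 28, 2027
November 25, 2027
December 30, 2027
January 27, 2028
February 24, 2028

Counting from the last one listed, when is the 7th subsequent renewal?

Every date is a Thursday; gaps 28, 35, 28, 28 days.
Each is the last Thursday of its month (at least one falls on the 29th or later, ruling out '4th Thursday').
March 2028 ends with Thursday March 30, 2028.
April 2028 ends with Thursday April 27, 2028.
Last Thursday of May 2028: May 25, 2028.
Last Thursday of June 2028: June 29, 2028.
July 2028 ends with Thursday July 27, 2028.
August 2028 ends with Thursday August 31, 2028.
Last Thursday of September 2028: September 28, 2028.

September 28, 2028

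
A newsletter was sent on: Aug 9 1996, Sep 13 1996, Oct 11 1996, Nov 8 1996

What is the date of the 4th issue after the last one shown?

Mar 14 1997

All dates are Fridays, 35, 28, 28 days apart.
Specifically, the 2nd Friday of each month.
2nd Friday of December 1996: Dec 13 1996.
2nd Friday of January 1997: Jan 10 1997.
February 1997 — 2nd Friday is Feb 14 1997.
March 1997 — 2nd Friday is Mar 14 1997.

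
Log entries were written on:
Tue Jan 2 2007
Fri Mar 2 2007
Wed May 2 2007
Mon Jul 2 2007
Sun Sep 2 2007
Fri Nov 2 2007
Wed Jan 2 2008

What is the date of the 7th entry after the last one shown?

Gaps: 59, 61, 61, 62, 61, 61 days — not constant. Every event is on the 2nd of the month.
Pattern: the 2nd of every 2 months.
Next: March 2008 → Sun Mar 2 2008.
Next: May 2008 → Fri May 2 2008.
July 2008: Wed Jul 2 2008.
September 2008: Tue Sep 2 2008.
Next: November 2008 → Sun Nov 2 2008.
Next: January 2009 → Fri Jan 2 2009.
March 2009: Mon Mar 2 2009.

Mon Mar 2 2009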